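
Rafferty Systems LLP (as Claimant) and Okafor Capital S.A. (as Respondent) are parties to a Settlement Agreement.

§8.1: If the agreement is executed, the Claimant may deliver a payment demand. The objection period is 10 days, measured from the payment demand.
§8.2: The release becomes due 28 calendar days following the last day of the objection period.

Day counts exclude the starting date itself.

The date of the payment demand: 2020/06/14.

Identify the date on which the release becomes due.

The last day of the objection period: 2020/06/14 + 10 days = 2020/06/24.
The date on which the release becomes due: 28 calendar days after 2020/06/24 is 2020/07/22.

2020/07/22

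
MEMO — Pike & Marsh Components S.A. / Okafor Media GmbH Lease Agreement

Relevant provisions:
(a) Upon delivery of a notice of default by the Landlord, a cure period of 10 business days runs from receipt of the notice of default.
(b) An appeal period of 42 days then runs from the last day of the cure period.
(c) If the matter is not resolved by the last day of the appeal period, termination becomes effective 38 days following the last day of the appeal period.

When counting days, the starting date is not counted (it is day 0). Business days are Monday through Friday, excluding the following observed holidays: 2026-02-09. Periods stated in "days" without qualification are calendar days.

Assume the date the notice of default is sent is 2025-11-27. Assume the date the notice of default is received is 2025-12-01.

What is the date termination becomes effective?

2026-03-05

The last day of the cure period: 10 business days after Monday, 2025-12-01, skipping weekends — Dec 2, Dec 3, Dec 4, Dec 5, Dec 8, Dec 9, Dec 10, Dec 11, Dec 12, Dec 15 — lands on Monday, 2025-12-15.
Adding 42 calendar days to 2025-12-15 gives 2026-01-26, which is the last day of the appeal period.
Adding 38 calendar days to 2026-01-26 gives 2026-03-05, which is the date termination becomes effective.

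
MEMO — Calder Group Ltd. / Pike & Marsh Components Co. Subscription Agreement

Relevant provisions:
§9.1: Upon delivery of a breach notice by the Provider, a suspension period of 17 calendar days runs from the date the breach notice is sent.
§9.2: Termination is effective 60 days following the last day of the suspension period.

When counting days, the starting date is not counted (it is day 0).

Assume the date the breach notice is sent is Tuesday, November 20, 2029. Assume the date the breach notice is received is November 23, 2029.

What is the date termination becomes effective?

The last day of the suspension period: November 20, 2029 + 17 days = December 7, 2029.
The date termination becomes effective: 60 calendar days after December 7, 2029 is February 5, 2030.

February 5, 2030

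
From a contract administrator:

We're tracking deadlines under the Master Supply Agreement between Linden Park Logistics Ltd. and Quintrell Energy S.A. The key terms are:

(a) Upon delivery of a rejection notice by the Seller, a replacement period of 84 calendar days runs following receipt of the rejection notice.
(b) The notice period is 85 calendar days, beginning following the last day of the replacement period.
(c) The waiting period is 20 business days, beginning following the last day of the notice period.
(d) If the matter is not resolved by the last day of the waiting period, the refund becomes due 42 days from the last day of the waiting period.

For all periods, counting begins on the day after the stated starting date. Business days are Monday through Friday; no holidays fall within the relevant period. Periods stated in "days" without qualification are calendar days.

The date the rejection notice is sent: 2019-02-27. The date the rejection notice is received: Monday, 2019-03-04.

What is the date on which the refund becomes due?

The last day of the replacement period: 2019-03-04 + 84 days = 2019-05-27.
The last day of the notice period: 85 calendar days after 2019-05-27 is 2019-08-20.
From Tuesday, 2019-08-20, 20 business days (Aug 21, Aug 22, Aug 23, Aug 26, …, Sep 13, Sep 16, Sep 17, skipping weekends) brings us to Tuesday, 2019-09-17, which is the last day of the waiting period.
Adding 42 calendar days to 2019-09-17 gives 2019-10-29, which is the date on which the refund becomes due.

2019-10-29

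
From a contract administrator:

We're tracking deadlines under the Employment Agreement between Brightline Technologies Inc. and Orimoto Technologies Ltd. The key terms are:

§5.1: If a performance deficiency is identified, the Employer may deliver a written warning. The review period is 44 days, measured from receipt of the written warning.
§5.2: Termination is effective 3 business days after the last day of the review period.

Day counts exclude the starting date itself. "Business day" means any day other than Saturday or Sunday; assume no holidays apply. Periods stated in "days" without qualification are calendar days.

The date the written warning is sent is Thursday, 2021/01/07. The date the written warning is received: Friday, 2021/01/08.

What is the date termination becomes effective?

2021/02/24

Adding 44 calendar days to 2021/01/08 gives 2021/02/21, which is the last day of the review period.
The date termination becomes effective: counting 3 business days from Sunday, 2021/02/21 (Feb 22, Feb 23, Feb 24, skipping weekends) reaches Wednesday, 2021/02/24.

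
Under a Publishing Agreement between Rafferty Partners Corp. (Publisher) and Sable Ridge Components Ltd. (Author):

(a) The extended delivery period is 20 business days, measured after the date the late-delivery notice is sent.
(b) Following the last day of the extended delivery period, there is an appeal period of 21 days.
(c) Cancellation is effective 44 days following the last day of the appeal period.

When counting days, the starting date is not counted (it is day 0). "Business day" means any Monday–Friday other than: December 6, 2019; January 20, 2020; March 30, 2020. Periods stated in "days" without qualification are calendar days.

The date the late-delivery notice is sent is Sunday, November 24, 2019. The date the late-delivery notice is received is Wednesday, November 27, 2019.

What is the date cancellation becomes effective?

From Sunday, November 24, 2019, 20 business days (Nov 25, Nov 26, Nov 27, Nov 28, …, Dec 19, Dec 20, Dec 23, skipping weekends and the listed holiday on Dec 6) brings us to Monday, December 23, 2019, which is the last day of the extended delivery period.
The last day of the appeal period: December 23, 2019 + 21 days = January 13, 2020.
The date cancellation becomes effective: January 13, 2020 + 44 days = February 26, 2020.

February 26, 2020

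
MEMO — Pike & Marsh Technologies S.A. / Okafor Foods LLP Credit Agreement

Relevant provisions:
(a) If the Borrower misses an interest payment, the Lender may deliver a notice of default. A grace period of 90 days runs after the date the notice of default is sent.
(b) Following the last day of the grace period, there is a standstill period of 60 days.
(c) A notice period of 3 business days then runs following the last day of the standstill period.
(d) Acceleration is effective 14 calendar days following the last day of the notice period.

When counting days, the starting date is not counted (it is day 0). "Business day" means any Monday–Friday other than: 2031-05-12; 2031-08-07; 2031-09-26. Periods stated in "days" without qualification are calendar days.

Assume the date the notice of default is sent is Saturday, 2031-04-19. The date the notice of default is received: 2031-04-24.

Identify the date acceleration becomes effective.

The last day of the grace period: 90 calendar days after 2031-04-19 is 2031-07-18.
The last day of the standstill period: 60 calendar days after 2031-07-18 is 2031-09-16.
The last day of the notice period: 3 business days after Tuesday, 2031-09-16, skipping weekends — Sep 17, Sep 18, Sep 19 — lands on Friday, 2031-09-19.
The date acceleration becomes effective: 2031-09-19 + 14 days = 2031-10-03.

2031-10-03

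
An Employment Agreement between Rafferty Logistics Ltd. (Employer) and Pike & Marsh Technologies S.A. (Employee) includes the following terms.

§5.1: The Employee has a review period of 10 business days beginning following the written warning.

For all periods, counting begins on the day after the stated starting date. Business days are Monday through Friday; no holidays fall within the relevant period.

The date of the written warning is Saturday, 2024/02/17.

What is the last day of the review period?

2024/03/01

The last day of the review period: counting 10 business days from Saturday, 2024/02/17 (Feb 19, Feb 20, Feb 21, Feb 22, Feb 23, Feb 26, Feb 27, Feb 28, Feb 29, Mar 1, skipping weekends) reaches Friday, 2024/03/01.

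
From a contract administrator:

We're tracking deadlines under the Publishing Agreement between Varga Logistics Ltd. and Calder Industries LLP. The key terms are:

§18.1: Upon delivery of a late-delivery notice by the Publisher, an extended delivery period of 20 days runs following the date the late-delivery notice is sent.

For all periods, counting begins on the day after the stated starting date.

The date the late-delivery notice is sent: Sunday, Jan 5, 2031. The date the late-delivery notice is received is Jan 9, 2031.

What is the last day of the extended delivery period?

Jan 25, 2031

The last day of the extended delivery period: Jan 5, 2031 + 20 days = Jan 25, 2031.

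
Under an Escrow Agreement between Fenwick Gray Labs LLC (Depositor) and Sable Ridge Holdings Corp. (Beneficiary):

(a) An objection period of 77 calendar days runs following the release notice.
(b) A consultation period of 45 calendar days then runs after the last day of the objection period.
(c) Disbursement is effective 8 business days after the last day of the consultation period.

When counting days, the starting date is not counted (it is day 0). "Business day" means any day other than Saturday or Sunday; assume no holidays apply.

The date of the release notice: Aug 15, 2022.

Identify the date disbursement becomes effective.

Dec 27, 2022

The last day of the objection period: Aug 15, 2022 + 77 days = Oct 31, 2022.
Adding 45 calendar days to Oct 31, 2022 gives Dec 15, 2022, which is the last day of the consultation period.
The date disbursement becomes effective: counting 8 business days from Thursday, Dec 15, 2022 (Dec 16, Dec 19, Dec 20, Dec 21, Dec 22, Dec 23, Dec 26, Dec 27, skipping weekends) reaches Tuesday, Dec 27, 2022.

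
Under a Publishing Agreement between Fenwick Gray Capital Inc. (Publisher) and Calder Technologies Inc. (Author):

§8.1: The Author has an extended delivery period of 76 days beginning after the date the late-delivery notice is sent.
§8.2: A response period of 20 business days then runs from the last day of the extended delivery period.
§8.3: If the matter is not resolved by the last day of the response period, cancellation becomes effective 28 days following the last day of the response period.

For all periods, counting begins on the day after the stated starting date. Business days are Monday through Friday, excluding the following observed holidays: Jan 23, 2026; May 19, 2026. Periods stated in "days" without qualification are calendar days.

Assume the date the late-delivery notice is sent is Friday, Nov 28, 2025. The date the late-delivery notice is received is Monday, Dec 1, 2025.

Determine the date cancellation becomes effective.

Apr 9, 2026

The last day of the extended delivery period: Nov 28, 2025 + 76 days = Feb 12, 2026.
The last day of the response period: counting 20 business days from Thursday, Feb 12, 2026 (Feb 13, Feb 16, Feb 17, Feb 18, …, Mar 10, Mar 11, Mar 12, skipping weekends) reaches Thursday, Mar 12, 2026.
The date cancellation becomes effective: Mar 12, 2026 + 28 days = Apr 9, 2026.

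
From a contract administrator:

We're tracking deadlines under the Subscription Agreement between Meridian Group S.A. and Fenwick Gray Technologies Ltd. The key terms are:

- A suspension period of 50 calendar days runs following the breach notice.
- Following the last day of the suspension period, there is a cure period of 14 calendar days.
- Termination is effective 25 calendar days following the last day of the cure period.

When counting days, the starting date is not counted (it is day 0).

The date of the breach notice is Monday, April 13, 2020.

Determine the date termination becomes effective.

The last day of the suspension period: 50 calendar days after April 13, 2020 is June 2, 2020.
Adding 14 calendar days to June 2, 2020 gives June 16, 2020, which is the last day of the cure period.
The date termination becomes effective: 25 calendar days after June 16, 2020 is July 11, 2020.

July 11, 2020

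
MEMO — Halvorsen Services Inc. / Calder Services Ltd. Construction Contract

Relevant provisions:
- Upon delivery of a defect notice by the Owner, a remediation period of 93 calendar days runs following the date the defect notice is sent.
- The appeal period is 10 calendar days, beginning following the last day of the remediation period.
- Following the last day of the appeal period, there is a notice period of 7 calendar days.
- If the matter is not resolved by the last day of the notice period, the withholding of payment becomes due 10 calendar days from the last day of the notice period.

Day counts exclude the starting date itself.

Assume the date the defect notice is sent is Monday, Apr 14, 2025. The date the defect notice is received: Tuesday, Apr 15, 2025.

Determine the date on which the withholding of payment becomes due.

The last day of the remediation period: 93 calendar days after Apr 14, 2025 is Jul 16, 2025.
The last day of the appeal period: 10 calendar days after Jul 16, 2025 is Jul 26, 2025.
Adding 7 calendar days to Jul 26, 2025 gives Aug 2, 2025, which is the last day of the notice period.
The date on which the withholding of payment becomes due: Aug 2, 2025 + 10 days = Aug 12, 2025.

Aug 12, 2025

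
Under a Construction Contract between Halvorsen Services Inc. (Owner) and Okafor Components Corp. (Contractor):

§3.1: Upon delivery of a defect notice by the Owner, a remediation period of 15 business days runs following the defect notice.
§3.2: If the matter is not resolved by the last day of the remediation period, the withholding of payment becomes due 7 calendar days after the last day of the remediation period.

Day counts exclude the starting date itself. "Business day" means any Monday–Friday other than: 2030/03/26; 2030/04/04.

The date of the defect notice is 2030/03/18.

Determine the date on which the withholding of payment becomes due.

2030/04/17

The last day of the remediation period: counting 15 business days from Monday, 2030/03/18 (Mar 19, Mar 20, Mar 21, Mar 22, …, Apr 8, Apr 9, Apr 10, skipping weekends and the listed holidays on Mar 26, Apr 4) reaches Wednesday, 2030/04/10.
The date on which the withholding of payment becomes due: 2030/04/10 + 7 days = 2030/04/17.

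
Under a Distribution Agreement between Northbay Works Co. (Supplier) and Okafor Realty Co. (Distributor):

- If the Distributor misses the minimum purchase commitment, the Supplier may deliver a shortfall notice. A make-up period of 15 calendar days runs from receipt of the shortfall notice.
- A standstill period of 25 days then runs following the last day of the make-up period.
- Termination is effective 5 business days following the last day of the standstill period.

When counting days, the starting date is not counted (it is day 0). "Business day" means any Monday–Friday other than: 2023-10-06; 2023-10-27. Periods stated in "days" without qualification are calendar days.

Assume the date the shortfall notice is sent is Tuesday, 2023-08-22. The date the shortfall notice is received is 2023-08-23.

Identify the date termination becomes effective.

2023-10-10

The last day of the make-up period: 2023-08-23 + 15 days = 2023-09-07.
The last day of the standstill period: 2023-09-07 + 25 days = 2023-10-02.
The date termination becomes effective: counting 5 business days from Monday, 2023-10-02 (Oct 3, Oct 4, Oct 5, Oct 9, Oct 10, skipping weekends and the listed holiday on Oct 6) reaches Tuesday, 2023-10-10.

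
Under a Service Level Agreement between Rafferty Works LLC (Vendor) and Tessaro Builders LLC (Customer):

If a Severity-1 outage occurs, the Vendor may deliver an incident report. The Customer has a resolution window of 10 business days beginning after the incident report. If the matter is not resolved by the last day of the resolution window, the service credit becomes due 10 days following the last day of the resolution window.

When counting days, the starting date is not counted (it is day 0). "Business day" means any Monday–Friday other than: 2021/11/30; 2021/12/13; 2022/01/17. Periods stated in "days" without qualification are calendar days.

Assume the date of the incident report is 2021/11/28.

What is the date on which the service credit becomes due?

The last day of the resolution window: 10 business days after Sunday, 2021/11/28, skipping weekends and the listed holidays on Nov 30, Dec 13 — Nov 29, Dec 1, Dec 2, Dec 3, Dec 6, Dec 7, Dec 8, Dec 9, Dec 10, Dec 14 — lands on Tuesday, 2021/12/14.
Adding 10 calendar days to 2021/12/14 gives 2021/12/24, which is the date on which the service credit becomes due.

2021/12/24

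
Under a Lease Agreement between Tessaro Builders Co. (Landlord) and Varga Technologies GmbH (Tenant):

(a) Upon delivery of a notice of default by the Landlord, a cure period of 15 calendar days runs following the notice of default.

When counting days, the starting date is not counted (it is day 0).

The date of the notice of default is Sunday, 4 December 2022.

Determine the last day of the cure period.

Adding 15 calendar days to 4 December 2022 gives 19 December 2022, which is the last day of the cure period.

19 December 2022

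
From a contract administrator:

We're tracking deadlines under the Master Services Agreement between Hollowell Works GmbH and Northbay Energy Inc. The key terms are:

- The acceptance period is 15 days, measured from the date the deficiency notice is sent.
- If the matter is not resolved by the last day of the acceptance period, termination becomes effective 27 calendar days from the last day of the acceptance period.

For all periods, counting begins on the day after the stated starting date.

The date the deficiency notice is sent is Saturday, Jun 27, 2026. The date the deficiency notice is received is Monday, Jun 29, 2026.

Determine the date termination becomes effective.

Aug 8, 2026

The last day of the acceptance period: Jun 27, 2026 + 15 days = Jul 12, 2026.
The date termination becomes effective: 27 calendar days after Jul 12, 2026 is Aug 8, 2026.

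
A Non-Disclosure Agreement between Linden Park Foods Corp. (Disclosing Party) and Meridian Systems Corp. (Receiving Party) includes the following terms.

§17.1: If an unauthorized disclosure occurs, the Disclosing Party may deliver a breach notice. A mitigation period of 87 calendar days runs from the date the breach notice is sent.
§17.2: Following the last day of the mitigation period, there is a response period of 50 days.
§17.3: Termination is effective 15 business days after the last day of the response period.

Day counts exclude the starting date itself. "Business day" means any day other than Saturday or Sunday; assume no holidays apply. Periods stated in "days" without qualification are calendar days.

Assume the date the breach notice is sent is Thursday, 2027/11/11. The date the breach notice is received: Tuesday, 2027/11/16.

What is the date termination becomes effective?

2028/04/17

Adding 87 calendar days to 2027/11/11 gives 2028/02/06, which is the last day of the mitigation period.
The last day of the response period: 2028/02/06 + 50 days = 2028/03/27.
From Monday, 2028/03/27, 15 business days (Mar 28, Mar 29, Mar 30, Mar 31, …, Apr 13, Apr 14, Apr 17, skipping weekends) brings us to Monday, 2028/04/17, which is the date termination becomes effective.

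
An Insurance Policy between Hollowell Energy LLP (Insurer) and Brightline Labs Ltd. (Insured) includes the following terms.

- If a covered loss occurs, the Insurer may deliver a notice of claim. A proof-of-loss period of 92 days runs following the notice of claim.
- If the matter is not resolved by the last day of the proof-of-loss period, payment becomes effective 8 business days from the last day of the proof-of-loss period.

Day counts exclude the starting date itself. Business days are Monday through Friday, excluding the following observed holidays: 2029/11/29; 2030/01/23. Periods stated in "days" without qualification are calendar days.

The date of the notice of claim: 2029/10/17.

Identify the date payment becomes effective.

2030/01/30

The last day of the proof-of-loss period: 92 calendar days after 2029/10/17 is 2030/01/17.
The date payment becomes effective: 8 business days after Thursday, 2030/01/17, skipping weekends and the listed holiday on Jan 23 — Jan 18, Jan 21, Jan 22, Jan 24, Jan 25, Jan 28, Jan 29, Jan 30 — lands on Wednesday, 2030/01/30.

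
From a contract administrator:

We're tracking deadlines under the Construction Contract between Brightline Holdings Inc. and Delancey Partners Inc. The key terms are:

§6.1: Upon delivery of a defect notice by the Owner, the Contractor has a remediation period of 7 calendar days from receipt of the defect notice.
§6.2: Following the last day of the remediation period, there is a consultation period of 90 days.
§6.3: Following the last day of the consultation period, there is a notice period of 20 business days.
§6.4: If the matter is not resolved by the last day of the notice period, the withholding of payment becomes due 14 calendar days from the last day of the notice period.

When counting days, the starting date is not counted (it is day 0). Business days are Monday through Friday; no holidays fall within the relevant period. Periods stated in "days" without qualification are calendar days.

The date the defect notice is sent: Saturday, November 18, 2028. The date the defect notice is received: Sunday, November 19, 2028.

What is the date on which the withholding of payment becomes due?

Adding 7 calendar days to November 19, 2028 gives November 26, 2028, which is the last day of the remediation period.
The last day of the consultation period: 90 calendar days after November 26, 2028 is February 24, 2029.
The last day of the notice period: counting 20 business days from Saturday, February 24, 2029 (Feb 26, Feb 27, Feb 28, Mar 1, …, Mar 21, Mar 22, Mar 23, skipping weekends) reaches Friday, March 23, 2029.
The date on which the withholding of payment becomes due: 14 calendar days after March 23, 2029 is April 6, 2029.

April 6, 2029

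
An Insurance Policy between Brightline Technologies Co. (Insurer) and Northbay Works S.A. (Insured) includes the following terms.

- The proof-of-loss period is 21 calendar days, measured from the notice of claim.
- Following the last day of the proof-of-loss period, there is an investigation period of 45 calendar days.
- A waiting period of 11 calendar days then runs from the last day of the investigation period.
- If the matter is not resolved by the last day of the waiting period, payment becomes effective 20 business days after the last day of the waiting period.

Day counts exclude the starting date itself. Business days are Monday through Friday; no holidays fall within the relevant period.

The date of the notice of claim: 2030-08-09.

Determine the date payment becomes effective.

2030-11-22

The last day of the proof-of-loss period: 2030-08-09 + 21 days = 2030-08-30.
The last day of the investigation period: 45 calendar days after 2030-08-30 is 2030-10-14.
Adding 11 calendar days to 2030-10-14 gives 2030-10-25, which is the last day of the waiting period.
The date payment becomes effective: counting 20 business days from Friday, 2030-10-25 (Oct 28, Oct 29, Oct 30, Oct 31, …, Nov 20, Nov 21, Nov 22, skipping weekends) reaches Friday, 2030-11-22.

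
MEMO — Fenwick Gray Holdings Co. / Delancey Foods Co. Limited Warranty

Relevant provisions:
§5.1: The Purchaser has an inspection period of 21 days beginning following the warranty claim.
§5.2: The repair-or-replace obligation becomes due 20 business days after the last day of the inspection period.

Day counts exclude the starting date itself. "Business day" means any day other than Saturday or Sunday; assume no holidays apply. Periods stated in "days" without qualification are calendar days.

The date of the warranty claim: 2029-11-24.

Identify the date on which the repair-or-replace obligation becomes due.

2030-01-11

The last day of the inspection period: 2029-11-24 + 21 days = 2029-12-15.
The date on which the repair-or-replace obligation becomes due: counting 20 business days from Saturday, 2029-12-15 (Dec 17, Dec 18, Dec 19, Dec 20, …, Jan 9, Jan 10, Jan 11, skipping weekends) reaches Friday, 2030-01-11.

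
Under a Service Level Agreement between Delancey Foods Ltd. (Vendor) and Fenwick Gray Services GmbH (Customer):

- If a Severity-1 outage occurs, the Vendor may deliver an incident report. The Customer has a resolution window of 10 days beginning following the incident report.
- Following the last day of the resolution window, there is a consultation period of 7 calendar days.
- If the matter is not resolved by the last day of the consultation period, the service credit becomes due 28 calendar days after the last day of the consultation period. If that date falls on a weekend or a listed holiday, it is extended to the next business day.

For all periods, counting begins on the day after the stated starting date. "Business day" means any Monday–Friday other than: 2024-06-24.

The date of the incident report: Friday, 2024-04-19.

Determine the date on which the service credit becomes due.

2024-06-03

The last day of the resolution window: 10 calendar days after 2024-04-19 is 2024-04-29.
The last day of the consultation period: 7 calendar days after 2024-04-29 is 2024-05-06.
The date on which the service credit becomes due: 2024-05-06 + 28 days = 2024-06-03. 2024-06-03 is a Monday and is not a listed holiday, so no roll-forward applies.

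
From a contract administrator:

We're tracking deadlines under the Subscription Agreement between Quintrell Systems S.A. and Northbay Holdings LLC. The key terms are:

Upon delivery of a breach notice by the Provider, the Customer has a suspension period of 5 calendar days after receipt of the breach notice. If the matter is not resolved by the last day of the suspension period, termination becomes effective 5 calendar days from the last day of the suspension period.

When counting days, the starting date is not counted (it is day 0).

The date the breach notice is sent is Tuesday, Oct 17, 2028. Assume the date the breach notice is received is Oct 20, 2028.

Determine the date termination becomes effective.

The last day of the suspension period: Oct 20, 2028 + 5 days = Oct 25, 2028.
The date termination becomes effective: Oct 25, 2028 + 5 days = Oct 30, 2028.

Oct 30, 2028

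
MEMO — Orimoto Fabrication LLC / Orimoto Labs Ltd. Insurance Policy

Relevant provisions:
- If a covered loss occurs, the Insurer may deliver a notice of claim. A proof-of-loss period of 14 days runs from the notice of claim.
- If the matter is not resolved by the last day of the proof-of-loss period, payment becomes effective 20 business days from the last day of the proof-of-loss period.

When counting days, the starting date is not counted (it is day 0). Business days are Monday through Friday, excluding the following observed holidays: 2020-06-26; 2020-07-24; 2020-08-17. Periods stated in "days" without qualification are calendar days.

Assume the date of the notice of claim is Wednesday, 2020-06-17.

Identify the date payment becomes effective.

Adding 14 calendar days to 2020-06-17 gives 2020-07-01, which is the last day of the proof-of-loss period.
The date payment becomes effective: counting 20 business days from Wednesday, 2020-07-01 (Jul 2, Jul 3, Jul 6, Jul 7, …, Jul 28, Jul 29, Jul 30, skipping weekends and the listed holiday on Jul 24) reaches Thursday, 2020-07-30.

2020-07-30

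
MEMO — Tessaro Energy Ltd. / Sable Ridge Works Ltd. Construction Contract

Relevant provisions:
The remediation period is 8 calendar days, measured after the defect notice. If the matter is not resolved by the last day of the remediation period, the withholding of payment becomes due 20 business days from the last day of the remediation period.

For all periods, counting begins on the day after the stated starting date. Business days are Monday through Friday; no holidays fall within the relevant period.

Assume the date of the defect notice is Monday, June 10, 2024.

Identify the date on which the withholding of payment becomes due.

The last day of the remediation period: 8 calendar days after June 10, 2024 is June 18, 2024.
The date on which the withholding of payment becomes due: 20 business days after Tuesday, June 18, 2024, skipping weekends — Jun 19, Jun 20, Jun 21, Jun 24, …, Jul 12, Jul 15, Jul 16 — lands on Tuesday, July 16, 2024.

July 16, 2024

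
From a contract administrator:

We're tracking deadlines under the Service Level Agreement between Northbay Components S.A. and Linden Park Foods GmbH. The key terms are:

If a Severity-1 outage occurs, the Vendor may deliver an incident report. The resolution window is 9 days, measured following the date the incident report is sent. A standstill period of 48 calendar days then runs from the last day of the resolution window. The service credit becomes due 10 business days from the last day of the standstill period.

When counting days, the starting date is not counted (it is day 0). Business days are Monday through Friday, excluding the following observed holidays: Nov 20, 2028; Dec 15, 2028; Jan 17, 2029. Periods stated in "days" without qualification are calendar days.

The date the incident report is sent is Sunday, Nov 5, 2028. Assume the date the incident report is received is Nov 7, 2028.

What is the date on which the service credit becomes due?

Jan 15, 2029

Adding 9 calendar days to Nov 5, 2028 gives Nov 14, 2028, which is the last day of the resolution window.
The last day of the standstill period: 48 calendar days after Nov 14, 2028 is Jan 1, 2029.
The date on which the service credit becomes due: 10 business days after Monday, Jan 1, 2029, skipping weekends — Jan 2, Jan 3, Jan 4, Jan 5, Jan 8, Jan 9, Jan 10, Jan 11, Jan 12, Jan 15 — lands on Monday, Jan 15, 2029.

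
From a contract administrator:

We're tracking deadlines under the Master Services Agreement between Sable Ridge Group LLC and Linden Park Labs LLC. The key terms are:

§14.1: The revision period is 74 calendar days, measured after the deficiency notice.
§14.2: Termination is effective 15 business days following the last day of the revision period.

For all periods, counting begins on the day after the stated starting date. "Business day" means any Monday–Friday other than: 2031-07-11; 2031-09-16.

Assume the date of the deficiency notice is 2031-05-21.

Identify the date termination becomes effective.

2031-08-22

Adding 74 calendar days to 2031-05-21 gives 2031-08-03, which is the last day of the revision period.
From Sunday, 2031-08-03, 15 business days (Aug 4, Aug 5, Aug 6, Aug 7, …, Aug 20, Aug 21, Aug 22, skipping weekends) brings us to Friday, 2031-08-22, which is the date termination becomes effective.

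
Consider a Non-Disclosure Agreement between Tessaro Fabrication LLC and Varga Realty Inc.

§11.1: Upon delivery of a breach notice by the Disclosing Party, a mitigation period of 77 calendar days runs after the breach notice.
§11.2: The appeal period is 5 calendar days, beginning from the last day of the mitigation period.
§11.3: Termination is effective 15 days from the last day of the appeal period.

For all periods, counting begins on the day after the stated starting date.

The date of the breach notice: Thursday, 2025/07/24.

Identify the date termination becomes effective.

2025/10/29

Adding 77 calendar days to 2025/07/24 gives 2025/10/09, which is the last day of the mitigation period.
Adding 5 calendar days to 2025/10/09 gives 2025/10/14, which is the last day of the appeal period.
The date termination becomes effective: 15 calendar days after 2025/10/14 is 2025/10/29.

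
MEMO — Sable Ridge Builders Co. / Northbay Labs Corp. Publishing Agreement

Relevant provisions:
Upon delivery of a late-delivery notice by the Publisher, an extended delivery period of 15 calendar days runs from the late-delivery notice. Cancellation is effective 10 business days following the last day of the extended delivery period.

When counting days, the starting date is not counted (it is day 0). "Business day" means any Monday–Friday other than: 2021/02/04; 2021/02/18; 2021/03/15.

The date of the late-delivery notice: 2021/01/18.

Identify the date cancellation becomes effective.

2021/02/17

The last day of the extended delivery period: 15 calendar days after 2021/01/18 is 2021/02/02.
From Tuesday, 2021/02/02, 10 business days (Feb 3, Feb 5, Feb 8, Feb 9, Feb 10, Feb 11, Feb 12, Feb 15, Feb 16, Feb 17, skipping weekends and the listed holiday on Feb 4) brings us to Wednesday, 2021/02/17, which is the date cancellation becomes effective.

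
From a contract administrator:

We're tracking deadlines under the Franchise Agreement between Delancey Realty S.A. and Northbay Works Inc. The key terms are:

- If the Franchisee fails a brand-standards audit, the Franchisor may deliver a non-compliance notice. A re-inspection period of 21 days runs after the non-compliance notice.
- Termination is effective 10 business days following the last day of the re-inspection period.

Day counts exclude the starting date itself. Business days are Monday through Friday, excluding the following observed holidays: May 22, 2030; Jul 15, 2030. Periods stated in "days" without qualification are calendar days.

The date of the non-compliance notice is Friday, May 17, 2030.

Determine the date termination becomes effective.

Jun 21, 2030

The last day of the re-inspection period: May 17, 2030 + 21 days = Jun 7, 2030.
The date termination becomes effective: 10 business days after Friday, Jun 7, 2030, skipping weekends — Jun 10, Jun 11, Jun 12, Jun 13, Jun 14, Jun 17, Jun 18, Jun 19, Jun 20, Jun 21 — lands on Friday, Jun 21, 2030.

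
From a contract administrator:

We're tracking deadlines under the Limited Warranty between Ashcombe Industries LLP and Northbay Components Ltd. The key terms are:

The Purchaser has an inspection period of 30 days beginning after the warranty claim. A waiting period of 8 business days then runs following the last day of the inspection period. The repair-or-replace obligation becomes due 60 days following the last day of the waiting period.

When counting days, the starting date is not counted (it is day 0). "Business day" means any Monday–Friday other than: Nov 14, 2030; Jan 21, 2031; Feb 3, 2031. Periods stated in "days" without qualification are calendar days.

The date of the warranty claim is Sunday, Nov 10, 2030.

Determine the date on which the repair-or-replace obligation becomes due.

Feb 18, 2031

Adding 30 calendar days to Nov 10, 2030 gives Dec 10, 2030, which is the last day of the inspection period.
From Tuesday, Dec 10, 2030, 8 business days (Dec 11, Dec 12, Dec 13, Dec 16, Dec 17, Dec 18, Dec 19, Dec 20, skipping weekends) brings us to Friday, Dec 20, 2030, which is the last day of the waiting period.
The date on which the repair-or-replace obligation becomes due: 60 calendar days after Dec 20, 2030 is Feb 18, 2031.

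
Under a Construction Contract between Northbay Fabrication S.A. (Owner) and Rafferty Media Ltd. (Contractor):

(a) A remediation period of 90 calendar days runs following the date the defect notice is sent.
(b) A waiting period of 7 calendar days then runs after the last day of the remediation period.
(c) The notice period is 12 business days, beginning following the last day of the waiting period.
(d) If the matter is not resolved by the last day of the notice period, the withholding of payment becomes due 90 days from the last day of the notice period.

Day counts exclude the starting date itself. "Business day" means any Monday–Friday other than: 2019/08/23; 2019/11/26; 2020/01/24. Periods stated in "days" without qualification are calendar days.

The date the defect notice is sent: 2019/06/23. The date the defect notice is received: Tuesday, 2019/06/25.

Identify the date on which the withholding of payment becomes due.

The last day of the remediation period: 2019/06/23 + 90 days = 2019/09/21.
The last day of the waiting period: 7 calendar days after 2019/09/21 is 2019/09/28.
The last day of the notice period: counting 12 business days from Saturday, 2019/09/28 (Sep 30, Oct 1, Oct 2, Oct 3, …, Oct 11, Oct 14, Oct 15, skipping weekends) reaches Tuesday, 2019/10/15.
Adding 90 calendar days to 2019/10/15 gives 2020/01/13, which is the date on which the withholding of payment becomes due.

2020/01/13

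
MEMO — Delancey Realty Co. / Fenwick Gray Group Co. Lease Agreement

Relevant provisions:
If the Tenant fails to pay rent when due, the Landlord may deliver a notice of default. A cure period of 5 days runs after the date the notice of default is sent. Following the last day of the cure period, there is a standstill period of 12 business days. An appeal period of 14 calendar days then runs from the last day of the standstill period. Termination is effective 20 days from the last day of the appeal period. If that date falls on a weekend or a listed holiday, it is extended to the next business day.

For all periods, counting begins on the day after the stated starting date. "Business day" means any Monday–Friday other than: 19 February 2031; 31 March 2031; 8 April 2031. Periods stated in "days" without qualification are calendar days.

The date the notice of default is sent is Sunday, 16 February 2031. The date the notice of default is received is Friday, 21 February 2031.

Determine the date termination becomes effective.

The last day of the cure period: 16 February 2031 + 5 days = 21 February 2031.
The last day of the standstill period: 12 business days after Friday, 21 February 2031, skipping weekends — Feb 24, Feb 25, Feb 26, Feb 27, …, Mar 7, Mar 10, Mar 11 — lands on Tuesday, 11 March 2031.
The last day of the appeal period: 11 March 2031 + 14 days = 25 March 2031.
The date termination becomes effective: 20 calendar days after 25 March 2031 is 14 April 2031. 14 April 2031 is a Monday and is not a listed holiday, so no roll-forward applies.

14 April 2031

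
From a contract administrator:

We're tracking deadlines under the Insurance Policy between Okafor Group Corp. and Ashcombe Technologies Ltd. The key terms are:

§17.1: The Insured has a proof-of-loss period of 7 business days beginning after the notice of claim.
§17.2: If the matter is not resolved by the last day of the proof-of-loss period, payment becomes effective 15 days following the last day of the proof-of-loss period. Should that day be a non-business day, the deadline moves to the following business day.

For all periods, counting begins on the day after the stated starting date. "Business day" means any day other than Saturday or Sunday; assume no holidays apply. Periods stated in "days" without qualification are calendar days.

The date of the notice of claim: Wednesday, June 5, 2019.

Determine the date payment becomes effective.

July 1, 2019

The last day of the proof-of-loss period: 7 business days after Wednesday, June 5, 2019, skipping weekends — Jun 6, Jun 7, Jun 10, Jun 11, Jun 12, Jun 13, Jun 14 — lands on Friday, June 14, 2019.
The date payment becomes effective: June 14, 2019 + 15 days = June 29, 2019. That falls on a Saturday, so it rolls to the next business day, Monday, July 1, 2019.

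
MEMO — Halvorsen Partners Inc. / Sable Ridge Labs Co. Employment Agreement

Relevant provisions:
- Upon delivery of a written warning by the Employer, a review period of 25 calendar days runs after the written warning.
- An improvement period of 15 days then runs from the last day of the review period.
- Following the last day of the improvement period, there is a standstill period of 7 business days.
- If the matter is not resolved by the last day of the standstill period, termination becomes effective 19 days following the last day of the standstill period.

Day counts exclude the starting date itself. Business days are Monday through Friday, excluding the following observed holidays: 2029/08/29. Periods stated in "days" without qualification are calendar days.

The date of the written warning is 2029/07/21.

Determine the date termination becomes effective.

2029/09/29

The last day of the review period: 2029/07/21 + 25 days = 2029/08/15.
The last day of the improvement period: 15 calendar days after 2029/08/15 is 2029/08/30.
The last day of the standstill period: 7 business days after Thursday, 2029/08/30, skipping weekends — Aug 31, Sep 3, Sep 4, Sep 5, Sep 6, Sep 7, Sep 10 — lands on Monday, 2029/09/10.
The date termination becomes effective: 19 calendar days after 2029/09/10 is 2029/09/29.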